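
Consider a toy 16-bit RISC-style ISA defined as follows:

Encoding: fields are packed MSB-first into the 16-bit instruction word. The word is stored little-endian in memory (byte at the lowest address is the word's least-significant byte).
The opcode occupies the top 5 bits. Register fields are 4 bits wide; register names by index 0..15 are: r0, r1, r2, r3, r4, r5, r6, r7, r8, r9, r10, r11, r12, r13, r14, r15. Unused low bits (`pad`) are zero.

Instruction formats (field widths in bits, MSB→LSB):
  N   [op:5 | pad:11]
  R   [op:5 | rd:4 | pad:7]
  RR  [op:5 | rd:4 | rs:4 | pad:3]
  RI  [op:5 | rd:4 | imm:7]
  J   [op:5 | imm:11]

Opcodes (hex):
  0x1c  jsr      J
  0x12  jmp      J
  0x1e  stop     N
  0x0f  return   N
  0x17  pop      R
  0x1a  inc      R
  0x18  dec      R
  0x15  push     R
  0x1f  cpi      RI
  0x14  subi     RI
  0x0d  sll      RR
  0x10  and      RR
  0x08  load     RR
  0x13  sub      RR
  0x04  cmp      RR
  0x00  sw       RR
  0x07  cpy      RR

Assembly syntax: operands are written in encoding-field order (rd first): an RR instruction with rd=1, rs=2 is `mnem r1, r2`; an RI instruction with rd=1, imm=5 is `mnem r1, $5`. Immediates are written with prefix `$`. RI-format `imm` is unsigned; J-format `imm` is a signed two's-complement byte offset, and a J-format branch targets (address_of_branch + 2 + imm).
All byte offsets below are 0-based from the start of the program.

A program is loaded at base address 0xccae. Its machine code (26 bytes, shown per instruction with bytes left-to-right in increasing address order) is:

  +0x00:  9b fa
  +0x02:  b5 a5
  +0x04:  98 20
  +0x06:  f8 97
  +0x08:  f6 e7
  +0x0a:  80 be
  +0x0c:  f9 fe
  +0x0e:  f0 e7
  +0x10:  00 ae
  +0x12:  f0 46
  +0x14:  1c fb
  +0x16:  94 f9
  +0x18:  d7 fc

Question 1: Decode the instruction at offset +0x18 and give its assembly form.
cpi r9, $87

[18] d7 fc → 0xfcd7
  op=0xfcd7>>11=0x1f ⇒ cpi (RI)
  rd: (w>>7)&0xf=0x9 → r9
  imm: (w>>0)&0x7f=0x57 → $87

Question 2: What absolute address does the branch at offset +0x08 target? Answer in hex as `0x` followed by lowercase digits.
off 0x08: read f6 e7 as little → 0xe7f6
  op=0xe7f6>>11=0x1c ⇒ jsr (J)
  imm@[10:0]=0x7f6 (s11→-10) ⇒ $-10
  target = base 0xccae + off 0x08 + 2 + imm -10 = 0xccae

0xccae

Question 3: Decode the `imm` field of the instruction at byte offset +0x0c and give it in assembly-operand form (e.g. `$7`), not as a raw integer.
@+0c  little-endian(f9 fe) = 0xfef9
  top 5b → 0x1f → cpi [RI]
  rd: (w>>7)&0xf=0xd → r13
  imm: (w>>0)&0x7f=0x79 → $121

$121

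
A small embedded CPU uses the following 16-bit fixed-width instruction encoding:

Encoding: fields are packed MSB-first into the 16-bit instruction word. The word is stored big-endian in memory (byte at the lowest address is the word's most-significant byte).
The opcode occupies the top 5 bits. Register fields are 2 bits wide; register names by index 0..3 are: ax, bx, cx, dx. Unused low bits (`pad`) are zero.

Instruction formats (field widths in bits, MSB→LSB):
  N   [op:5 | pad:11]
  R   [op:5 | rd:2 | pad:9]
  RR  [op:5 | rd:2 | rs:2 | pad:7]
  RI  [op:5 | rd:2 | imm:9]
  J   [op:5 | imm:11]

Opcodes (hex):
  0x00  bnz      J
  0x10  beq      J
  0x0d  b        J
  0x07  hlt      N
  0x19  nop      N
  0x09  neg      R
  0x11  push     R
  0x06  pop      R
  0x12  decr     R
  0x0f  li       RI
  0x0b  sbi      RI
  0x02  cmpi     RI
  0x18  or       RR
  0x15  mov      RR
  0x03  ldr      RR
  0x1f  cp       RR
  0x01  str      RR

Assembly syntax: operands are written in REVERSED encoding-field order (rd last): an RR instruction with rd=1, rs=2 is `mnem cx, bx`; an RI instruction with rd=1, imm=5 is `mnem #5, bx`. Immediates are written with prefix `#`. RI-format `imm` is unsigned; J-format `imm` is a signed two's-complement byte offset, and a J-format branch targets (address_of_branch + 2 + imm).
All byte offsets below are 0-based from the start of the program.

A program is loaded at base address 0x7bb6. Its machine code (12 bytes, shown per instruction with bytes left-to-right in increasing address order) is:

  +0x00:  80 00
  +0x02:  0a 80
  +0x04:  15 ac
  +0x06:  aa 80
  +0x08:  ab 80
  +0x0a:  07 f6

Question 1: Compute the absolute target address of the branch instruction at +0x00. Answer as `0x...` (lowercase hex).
+0x00: 80 00 ⇒ word 0x8000 (big)
  opcode bits[15:11]=0x10: beq/J
  [10:0] imm=0 = #0
  target = base 0x7bb6 + off 0x00 + 2 + imm 0 = 0x7bb8

0x7bb8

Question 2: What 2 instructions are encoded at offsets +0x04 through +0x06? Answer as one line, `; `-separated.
+0x04: 15 ac ⇒ word 0x15ac (big)
  op=0x15ac>>11=0x2 ⇒ cmpi (RI)
  rd: (w>>9)&0x3=0x2 → cx
  imm: (w>>0)&0x1ff=0x1ac → #428
+0x06: aa 80 ⇒ word 0xaa80 (big)
  op=0xaa80>>11=0x15 ⇒ mov (RR)
  rd: (w>>9)&0x3=0x1 → bx
  rs: (w>>7)&0x3=0x1 → bx

cmpi #428, cx; mov bx, bx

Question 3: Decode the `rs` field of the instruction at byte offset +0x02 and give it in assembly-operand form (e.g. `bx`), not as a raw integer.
off 0x02: read 0a 80 as big → 0x0a80
  opcode bits[15:11]=0x1: str/RR
  [10:9] rd=1 = bx
  [8:7] rs=1 = bx

bx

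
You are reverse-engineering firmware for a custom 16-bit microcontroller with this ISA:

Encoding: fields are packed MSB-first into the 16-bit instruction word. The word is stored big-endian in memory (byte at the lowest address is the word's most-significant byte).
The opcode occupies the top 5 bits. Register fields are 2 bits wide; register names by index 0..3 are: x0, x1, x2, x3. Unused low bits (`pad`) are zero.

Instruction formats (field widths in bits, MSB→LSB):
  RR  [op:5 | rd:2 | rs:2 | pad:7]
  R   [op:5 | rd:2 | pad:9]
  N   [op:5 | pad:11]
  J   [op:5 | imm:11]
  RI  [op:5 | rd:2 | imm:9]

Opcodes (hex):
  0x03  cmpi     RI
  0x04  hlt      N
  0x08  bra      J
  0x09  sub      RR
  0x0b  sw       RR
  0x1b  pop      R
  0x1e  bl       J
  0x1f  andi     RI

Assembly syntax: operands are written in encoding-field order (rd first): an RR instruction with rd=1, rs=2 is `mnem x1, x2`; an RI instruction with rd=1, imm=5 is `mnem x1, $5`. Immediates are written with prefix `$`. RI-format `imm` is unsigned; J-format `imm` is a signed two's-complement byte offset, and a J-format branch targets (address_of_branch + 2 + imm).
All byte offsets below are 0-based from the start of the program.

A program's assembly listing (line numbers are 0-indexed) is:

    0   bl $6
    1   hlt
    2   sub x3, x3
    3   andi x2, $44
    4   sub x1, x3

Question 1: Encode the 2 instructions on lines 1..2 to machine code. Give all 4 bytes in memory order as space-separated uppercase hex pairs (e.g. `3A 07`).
20 00 4F 80

line 1 (hlt): pack op=0x4:5|pad=0:11 = 0x2000; big→ 20 00
line 2 (sub): pack op=0x9:5|rd=3:2|rs=3:2|pad=0:7 = 0x4f80; big→ 4f 80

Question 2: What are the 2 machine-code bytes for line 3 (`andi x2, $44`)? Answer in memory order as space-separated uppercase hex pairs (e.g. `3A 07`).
line 3 (andi): pack op=0x1f:5|rd=2:2|imm=44:9 = 0xfc2c; big→ fc 2c

FC 2C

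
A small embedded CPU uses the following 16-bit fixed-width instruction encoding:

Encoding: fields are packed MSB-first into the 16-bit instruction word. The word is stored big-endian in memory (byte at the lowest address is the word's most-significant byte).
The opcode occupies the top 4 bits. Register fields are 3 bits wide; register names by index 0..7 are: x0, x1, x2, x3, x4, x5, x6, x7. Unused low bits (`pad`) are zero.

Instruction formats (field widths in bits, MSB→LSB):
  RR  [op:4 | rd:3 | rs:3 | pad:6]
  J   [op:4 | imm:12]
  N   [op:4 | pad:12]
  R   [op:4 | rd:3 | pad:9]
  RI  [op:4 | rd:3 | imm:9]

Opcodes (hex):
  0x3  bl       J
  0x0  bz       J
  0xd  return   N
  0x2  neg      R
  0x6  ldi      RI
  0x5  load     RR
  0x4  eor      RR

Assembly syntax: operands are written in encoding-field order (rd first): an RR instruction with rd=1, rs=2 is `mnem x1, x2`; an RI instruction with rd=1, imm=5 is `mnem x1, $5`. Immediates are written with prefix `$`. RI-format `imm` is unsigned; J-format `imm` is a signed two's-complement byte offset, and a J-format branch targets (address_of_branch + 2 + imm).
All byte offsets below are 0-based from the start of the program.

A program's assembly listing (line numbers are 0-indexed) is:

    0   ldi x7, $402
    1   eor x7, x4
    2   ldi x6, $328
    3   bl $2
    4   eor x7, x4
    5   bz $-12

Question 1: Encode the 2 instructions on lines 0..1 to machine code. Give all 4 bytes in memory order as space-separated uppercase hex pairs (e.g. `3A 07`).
L0: ldi op=0x6:4|rd=7:3|imm=402:9 ⇒ 0x6f92 ⇒ big 6f 92
L1: eor op=0x4:4|rd=7:3|rs=4:3|pad=0:6 ⇒ 0x4f00 ⇒ big 4f 00

6F 92 4F 00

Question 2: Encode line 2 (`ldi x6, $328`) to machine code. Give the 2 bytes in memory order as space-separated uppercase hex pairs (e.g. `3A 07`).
2. ldi fields op=0x6:4|rd=6:3|imm=328:9 → word 6d48h → 6d 48

6D 48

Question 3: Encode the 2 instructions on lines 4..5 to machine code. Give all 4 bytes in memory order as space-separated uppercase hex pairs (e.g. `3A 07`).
4F 00 0F F4

L4: eor op=0x4:4|rd=7:3|rs=4:3|pad=0:6 ⇒ 0x4f00 ⇒ big 4f 00
L5: bz op=0x0:4|imm=-12:12 ⇒ 0x0ff4 ⇒ big 0f f4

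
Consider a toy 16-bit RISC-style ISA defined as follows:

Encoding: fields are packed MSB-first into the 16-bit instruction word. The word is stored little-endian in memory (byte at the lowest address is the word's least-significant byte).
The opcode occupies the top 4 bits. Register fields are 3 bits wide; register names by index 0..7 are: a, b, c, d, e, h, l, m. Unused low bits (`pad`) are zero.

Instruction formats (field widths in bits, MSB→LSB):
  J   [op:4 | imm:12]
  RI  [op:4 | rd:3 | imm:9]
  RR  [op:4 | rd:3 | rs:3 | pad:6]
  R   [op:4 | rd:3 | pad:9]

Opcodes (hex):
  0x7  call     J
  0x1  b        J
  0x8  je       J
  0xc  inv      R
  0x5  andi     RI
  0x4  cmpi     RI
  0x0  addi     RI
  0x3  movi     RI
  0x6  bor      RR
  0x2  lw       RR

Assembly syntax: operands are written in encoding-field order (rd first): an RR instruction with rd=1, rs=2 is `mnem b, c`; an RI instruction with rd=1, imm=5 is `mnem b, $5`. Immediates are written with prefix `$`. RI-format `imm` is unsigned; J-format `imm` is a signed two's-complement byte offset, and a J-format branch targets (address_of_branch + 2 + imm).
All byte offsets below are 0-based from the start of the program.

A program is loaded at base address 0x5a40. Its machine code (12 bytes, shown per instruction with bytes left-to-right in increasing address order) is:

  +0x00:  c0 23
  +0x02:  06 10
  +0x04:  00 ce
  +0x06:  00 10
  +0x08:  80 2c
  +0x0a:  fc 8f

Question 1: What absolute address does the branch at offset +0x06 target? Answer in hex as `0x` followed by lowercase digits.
[06] 00 10 → 0x1000
  op=0x1000>>12=0x1 ⇒ b (J)
  imm: (w>>0)&0xfff=0x0 → $0
  target = base 0x5a40 + off 0x06 + 2 + imm 0 = 0x5a48

0x5a48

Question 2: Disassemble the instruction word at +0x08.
lw l, c

+0x08: 80 2c ⇒ word 0x2c80 (little)
  op=0x2c80>>12=0x2 ⇒ lw (RR)
  rd: (w>>9)&0x7=0x6 → l
  rs: (w>>6)&0x7=0x2 → c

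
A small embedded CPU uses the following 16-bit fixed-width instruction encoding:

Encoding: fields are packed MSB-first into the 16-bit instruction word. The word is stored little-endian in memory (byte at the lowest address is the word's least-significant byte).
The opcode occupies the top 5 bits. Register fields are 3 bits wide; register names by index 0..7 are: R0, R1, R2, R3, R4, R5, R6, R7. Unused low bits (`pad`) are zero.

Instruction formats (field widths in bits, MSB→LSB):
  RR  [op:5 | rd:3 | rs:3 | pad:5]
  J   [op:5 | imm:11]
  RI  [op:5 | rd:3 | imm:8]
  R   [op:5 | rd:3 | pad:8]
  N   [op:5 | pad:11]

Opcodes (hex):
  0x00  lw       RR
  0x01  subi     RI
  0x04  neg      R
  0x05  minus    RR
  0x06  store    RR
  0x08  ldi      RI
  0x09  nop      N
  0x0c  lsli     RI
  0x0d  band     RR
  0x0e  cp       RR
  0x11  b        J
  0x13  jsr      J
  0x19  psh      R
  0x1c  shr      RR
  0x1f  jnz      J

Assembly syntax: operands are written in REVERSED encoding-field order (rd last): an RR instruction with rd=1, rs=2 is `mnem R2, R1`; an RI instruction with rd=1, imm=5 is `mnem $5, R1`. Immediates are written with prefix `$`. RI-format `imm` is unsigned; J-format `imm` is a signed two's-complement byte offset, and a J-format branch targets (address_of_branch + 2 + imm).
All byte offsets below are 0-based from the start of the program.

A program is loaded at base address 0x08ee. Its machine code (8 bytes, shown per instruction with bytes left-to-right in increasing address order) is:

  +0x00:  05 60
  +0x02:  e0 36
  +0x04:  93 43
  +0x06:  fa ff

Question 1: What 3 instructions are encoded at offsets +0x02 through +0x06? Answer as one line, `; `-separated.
off 0x02: read e0 36 as little → 0x36e0
  top 5b → 0x6 → store [RR]
  rd@[10:8]=0x6 ⇒ R6
  rs@[7:5]=0x7 ⇒ R7
off 0x04: read 93 43 as little → 0x4393
  top 5b → 0x8 → ldi [RI]
  rd@[10:8]=0x3 ⇒ R3
  imm@[7:0]=0x93 ⇒ $147
off 0x06: read fa ff as little → 0xfffa
  top 5b → 0x1f → jnz [J]
  imm@[10:0]=0x7fa (s11→-6) ⇒ $-6

store R7, R6; ldi $147, R3; jnz $-6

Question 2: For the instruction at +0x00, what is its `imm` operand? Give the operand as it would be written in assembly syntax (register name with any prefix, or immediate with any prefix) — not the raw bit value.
$5

off 0x00: read 05 60 as little → 0x6005
  op=0x6005>>11=0xc ⇒ lsli (RI)
  [10:8] rd=0 = R0
  [7:0] imm=5 = $5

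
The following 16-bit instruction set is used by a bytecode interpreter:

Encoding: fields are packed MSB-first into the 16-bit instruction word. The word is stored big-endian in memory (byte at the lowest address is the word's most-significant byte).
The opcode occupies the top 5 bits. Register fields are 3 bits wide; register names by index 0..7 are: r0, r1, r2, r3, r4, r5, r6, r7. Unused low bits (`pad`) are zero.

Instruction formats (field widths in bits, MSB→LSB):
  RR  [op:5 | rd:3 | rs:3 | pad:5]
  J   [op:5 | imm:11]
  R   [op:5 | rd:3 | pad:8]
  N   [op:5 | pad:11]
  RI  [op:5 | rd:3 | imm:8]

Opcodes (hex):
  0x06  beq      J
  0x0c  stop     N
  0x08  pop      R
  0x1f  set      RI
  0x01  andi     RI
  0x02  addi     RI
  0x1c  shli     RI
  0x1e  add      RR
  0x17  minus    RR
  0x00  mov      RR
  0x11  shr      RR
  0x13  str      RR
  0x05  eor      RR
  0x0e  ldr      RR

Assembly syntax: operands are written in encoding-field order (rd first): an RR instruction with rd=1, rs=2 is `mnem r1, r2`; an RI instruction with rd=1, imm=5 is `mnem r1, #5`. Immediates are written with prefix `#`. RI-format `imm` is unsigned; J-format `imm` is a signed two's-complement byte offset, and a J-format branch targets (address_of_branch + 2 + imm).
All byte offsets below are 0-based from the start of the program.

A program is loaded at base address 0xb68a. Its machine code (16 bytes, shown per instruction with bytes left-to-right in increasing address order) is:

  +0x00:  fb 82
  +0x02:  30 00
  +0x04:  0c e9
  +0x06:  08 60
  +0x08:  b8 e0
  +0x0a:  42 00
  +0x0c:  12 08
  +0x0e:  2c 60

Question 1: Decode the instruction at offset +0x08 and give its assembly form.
+0x08: b8 e0 ⇒ word 0xb8e0 (big)
  top 5b → 0x17 → minus [RR]
  rd: (w>>8)&0x7=0x0 → r0
  rs: (w>>5)&0x7=0x7 → r7

minus r0, r7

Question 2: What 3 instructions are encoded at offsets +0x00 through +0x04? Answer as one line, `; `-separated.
set r3, #130; beq #0; andi r4, #233

off 0x00: read fb 82 as big → 0xfb82
  op=0xfb82>>11=0x1f ⇒ set (RI)
  [10:8] rd=3 = r3
  [7:0] imm=130 = #130
off 0x02: read 30 00 as big → 0x3000
  op=0x3000>>11=0x6 ⇒ beq (J)
  [10:0] imm=0 = #0
off 0x04: read 0c e9 as big → 0x0ce9
  op=0x0ce9>>11=0x1 ⇒ andi (RI)
  [10:8] rd=4 = r4
  [7:0] imm=233 = #233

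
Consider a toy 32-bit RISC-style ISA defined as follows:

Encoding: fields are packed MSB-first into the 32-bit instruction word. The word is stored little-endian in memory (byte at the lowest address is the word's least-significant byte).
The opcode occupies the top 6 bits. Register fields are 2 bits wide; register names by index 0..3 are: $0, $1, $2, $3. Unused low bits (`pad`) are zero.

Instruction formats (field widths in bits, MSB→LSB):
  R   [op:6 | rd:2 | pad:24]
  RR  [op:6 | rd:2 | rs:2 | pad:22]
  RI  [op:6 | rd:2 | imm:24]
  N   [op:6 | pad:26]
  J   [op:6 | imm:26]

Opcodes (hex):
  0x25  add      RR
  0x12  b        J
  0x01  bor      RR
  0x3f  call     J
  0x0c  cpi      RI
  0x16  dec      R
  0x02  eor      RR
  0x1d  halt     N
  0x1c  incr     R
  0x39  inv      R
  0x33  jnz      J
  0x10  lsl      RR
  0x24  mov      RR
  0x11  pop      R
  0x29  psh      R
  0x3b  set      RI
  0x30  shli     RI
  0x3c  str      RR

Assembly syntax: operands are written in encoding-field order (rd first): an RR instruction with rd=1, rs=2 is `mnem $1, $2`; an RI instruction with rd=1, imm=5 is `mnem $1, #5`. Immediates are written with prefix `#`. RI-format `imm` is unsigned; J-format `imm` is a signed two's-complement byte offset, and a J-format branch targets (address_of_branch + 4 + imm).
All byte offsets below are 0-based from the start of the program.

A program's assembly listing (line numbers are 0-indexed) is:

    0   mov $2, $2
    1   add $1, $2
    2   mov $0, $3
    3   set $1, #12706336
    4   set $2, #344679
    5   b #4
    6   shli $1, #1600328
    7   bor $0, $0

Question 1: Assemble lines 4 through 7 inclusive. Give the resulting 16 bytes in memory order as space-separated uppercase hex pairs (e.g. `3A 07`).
L4: set op=0x3b:6|rd=2:2|imm=344679:24 ⇒ 0xee054267 ⇒ little 67 42 05 ee
L5: b op=0x12:6|imm=4:26 ⇒ 0x48000004 ⇒ little 04 00 00 48
L6: shli op=0x30:6|rd=1:2|imm=1600328:24 ⇒ 0xc1186b48 ⇒ little 48 6b 18 c1
L7: bor op=0x1:6|rd=0:2|rs=0:2|pad=0:22 ⇒ 0x04000000 ⇒ little 00 00 00 04

67 42 05 EE 04 00 00 48 48 6B 18 C1 00 00 00 04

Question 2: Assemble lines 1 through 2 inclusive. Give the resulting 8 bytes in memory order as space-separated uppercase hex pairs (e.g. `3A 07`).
line 1 (add): pack op=0x25:6|rd=1:2|rs=2:2|pad=0:22 = 0x95800000; little→ 00 00 80 95
line 2 (mov): pack op=0x24:6|rd=0:2|rs=3:2|pad=0:22 = 0x90c00000; little→ 00 00 c0 90

00 00 80 95 00 00 C0 90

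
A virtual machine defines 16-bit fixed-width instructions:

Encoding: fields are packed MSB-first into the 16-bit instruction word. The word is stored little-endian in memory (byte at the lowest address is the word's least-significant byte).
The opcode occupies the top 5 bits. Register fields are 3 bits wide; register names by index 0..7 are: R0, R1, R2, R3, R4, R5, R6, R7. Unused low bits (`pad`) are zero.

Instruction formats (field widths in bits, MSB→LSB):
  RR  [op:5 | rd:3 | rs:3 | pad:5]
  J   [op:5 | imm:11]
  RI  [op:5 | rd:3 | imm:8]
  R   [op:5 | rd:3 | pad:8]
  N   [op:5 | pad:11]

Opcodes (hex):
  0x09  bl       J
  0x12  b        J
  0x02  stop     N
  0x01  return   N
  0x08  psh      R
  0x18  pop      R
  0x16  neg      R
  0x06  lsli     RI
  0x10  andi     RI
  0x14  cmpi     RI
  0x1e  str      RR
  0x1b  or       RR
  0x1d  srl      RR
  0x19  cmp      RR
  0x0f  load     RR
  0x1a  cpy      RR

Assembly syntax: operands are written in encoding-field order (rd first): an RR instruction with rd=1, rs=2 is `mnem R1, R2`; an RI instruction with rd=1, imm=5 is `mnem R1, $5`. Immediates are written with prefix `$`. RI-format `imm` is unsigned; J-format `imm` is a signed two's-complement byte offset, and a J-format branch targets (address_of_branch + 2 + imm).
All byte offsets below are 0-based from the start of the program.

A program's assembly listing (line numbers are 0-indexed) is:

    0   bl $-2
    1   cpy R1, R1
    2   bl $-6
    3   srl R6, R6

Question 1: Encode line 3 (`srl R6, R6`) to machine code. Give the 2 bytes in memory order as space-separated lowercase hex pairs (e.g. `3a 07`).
line 3 (srl): pack op=0x1d:5|rd=6:3|rs=6:3|pad=0:5 = 0xeec0; little→ c0 ee

c0 ee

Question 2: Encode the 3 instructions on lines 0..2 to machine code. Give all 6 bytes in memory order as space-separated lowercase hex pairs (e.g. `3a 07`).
0. bl fields op=0x9:5|imm=-2:11 → word 4ffeh → fe 4f
1. cpy fields op=0x1a:5|rd=1:3|rs=1:3|pad=0:5 → word d120h → 20 d1
2. bl fields op=0x9:5|imm=-6:11 → word 4ffah → fa 4f

fe 4f 20 d1 fa 4f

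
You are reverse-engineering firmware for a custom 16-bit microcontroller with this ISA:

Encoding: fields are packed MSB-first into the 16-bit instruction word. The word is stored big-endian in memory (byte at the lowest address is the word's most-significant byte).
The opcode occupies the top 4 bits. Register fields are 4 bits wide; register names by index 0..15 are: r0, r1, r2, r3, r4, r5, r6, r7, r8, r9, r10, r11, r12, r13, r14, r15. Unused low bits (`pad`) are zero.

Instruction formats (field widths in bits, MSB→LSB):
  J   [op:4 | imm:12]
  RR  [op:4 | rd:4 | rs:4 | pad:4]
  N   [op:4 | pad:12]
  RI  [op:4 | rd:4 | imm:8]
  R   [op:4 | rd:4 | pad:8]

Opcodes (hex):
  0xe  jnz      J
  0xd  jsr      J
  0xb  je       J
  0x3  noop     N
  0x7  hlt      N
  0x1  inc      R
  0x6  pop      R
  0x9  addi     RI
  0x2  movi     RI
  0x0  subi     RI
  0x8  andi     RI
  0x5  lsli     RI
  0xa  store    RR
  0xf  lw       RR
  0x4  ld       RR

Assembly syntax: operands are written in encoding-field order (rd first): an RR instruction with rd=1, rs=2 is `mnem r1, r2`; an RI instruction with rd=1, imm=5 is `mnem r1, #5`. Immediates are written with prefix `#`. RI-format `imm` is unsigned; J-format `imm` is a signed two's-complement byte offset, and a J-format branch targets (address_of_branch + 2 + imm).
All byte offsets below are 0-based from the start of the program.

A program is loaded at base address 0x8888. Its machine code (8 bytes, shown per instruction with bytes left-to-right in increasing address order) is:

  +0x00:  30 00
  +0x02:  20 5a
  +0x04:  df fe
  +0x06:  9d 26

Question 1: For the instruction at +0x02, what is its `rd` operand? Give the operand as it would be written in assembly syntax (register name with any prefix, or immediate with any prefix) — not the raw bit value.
[02] 20 5a → 0x205a
  opcode bits[15:12]=0x2: movi/RI
  rd@[11:8]=0x0 ⇒ r0
  imm@[7:0]=0x5a ⇒ #90

r0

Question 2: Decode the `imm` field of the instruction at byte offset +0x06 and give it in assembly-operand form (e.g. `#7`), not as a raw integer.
+0x06: 9d 26 ⇒ word 0x9d26 (big)
  top 4b → 0x9 → addi [RI]
  [11:8] rd=13 = r13
  [7:0] imm=38 = #38

#38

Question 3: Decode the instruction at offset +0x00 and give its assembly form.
noop

[00] 30 00 → 0x3000
  op=0x3000>>12=0x3 ⇒ noop (N)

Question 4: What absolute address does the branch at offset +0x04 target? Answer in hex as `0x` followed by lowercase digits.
0x888c

@+04  big-endian(df fe) = 0xdffe
  top 4b → 0xd → jsr [J]
  [11:0] imm=4094 (s12→-2) = #-2
  target = base 0x8888 + off 0x04 + 2 + imm -2 = 0x888c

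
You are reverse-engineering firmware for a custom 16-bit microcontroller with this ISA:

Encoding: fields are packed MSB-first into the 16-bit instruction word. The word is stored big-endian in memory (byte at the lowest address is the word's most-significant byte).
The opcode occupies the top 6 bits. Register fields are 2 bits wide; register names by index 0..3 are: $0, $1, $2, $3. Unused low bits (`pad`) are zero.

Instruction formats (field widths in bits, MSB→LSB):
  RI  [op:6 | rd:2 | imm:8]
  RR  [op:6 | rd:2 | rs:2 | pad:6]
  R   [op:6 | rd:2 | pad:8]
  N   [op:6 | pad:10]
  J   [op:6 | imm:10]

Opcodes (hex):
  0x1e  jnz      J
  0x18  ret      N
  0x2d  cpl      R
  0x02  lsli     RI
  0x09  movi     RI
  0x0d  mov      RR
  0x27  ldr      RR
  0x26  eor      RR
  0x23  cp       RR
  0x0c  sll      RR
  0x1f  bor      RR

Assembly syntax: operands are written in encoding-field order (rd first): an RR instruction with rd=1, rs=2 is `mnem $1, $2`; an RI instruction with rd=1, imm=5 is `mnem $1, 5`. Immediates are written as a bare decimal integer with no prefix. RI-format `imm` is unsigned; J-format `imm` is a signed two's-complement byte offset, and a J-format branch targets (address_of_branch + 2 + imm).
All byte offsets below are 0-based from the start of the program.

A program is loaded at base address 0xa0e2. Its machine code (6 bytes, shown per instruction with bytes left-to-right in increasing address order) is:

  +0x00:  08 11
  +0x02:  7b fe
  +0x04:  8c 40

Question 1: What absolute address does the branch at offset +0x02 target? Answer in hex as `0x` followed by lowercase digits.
off 0x02: read 7b fe as big → 0x7bfe
  top 6b → 0x1e → jnz [J]
  imm: (w>>0)&0x3ff=0x3fe (s10→-2) → -2
  target = base 0xa0e2 + off 0x02 + 2 + imm -2 = 0xa0e4

0xa0e4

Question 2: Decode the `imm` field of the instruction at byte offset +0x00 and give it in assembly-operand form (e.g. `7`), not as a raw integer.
17

@+00  big-endian(08 11) = 0x0811
  top 6b → 0x2 → lsli [RI]
  [9:8] rd=0 = $0
  [7:0] imm=17 = 17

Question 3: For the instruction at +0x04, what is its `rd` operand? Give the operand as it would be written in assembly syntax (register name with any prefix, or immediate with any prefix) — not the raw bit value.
@+04  big-endian(8c 40) = 0x8c40
  opcode bits[15:10]=0x23: cp/RR
  rd: (w>>8)&0x3=0x0 → $0
  rs: (w>>6)&0x3=0x1 → $1

$0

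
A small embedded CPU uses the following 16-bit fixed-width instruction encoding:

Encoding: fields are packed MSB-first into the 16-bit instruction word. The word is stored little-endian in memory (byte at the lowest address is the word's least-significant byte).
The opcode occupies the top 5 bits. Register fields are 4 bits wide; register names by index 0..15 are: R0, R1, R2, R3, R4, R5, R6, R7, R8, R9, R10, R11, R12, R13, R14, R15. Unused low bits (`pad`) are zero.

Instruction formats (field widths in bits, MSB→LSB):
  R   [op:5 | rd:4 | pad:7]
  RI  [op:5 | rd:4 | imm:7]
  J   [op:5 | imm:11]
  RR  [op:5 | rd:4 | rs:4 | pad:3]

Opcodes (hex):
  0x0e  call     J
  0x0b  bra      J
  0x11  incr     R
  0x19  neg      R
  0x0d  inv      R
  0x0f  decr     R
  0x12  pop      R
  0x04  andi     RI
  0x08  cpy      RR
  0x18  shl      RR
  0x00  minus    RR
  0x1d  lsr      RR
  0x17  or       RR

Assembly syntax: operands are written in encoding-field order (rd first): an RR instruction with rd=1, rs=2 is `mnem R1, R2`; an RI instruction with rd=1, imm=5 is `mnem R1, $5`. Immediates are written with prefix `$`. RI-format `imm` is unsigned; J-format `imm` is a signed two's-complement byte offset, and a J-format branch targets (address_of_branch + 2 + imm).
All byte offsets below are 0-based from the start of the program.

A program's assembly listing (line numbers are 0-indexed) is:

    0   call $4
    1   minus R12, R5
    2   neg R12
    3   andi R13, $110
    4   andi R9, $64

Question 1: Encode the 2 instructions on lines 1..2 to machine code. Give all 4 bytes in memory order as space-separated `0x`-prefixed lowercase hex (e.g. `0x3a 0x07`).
0x28 0x06 0x00 0xce

L1: minus op=0x0:5|rd=12:4|rs=5:4|pad=0:3 ⇒ 0x0628 ⇒ little 28 06
L2: neg op=0x19:5|rd=12:4|pad=0:7 ⇒ 0xce00 ⇒ little 00 ce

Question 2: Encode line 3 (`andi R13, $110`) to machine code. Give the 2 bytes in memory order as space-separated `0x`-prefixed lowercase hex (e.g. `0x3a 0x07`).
0xee 0x26

L3: andi op=0x4:5|rd=13:4|imm=110:7 ⇒ 0x26ee ⇒ little ee 26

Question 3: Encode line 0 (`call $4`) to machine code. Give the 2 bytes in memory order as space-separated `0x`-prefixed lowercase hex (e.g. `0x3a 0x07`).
L0: call op=0xe:5|imm=4:11 ⇒ 0x7004 ⇒ little 04 70

0x04 0x70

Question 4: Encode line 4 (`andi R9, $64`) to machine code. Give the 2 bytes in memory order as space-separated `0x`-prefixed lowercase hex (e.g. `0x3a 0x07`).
4. andi fields op=0x4:5|rd=9:4|imm=64:7 → word 24c0h → c0 24

0xc0 0x24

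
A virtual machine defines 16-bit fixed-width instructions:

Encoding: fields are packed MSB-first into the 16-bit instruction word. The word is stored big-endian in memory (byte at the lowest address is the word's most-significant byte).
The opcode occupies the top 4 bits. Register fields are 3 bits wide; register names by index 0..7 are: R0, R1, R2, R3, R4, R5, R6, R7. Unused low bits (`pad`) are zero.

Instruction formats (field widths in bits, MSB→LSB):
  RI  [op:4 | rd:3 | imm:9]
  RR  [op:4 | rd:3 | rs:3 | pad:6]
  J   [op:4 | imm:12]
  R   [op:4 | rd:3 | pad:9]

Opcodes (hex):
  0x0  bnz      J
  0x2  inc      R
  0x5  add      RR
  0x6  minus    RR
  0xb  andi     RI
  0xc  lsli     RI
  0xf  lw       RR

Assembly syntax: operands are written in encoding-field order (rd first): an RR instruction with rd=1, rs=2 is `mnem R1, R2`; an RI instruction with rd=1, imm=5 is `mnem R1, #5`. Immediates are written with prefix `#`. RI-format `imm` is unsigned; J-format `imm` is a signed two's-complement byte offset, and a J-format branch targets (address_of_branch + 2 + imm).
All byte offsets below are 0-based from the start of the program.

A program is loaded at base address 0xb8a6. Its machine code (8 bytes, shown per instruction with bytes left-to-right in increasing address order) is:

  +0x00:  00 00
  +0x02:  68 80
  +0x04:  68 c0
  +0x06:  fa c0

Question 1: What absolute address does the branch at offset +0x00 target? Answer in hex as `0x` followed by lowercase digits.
0xb8a8

+0x00: 00 00 ⇒ word 0x0000 (big)
  top 4b → 0x0 → bnz [J]
  [11:0] imm=0 = #0
  target = base 0xb8a6 + off 0x00 + 2 + imm 0 = 0xb8a8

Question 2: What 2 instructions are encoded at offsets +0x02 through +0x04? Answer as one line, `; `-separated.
[02] 68 80 → 0x6880
  top 4b → 0x6 → minus [RR]
  rd: (w>>9)&0x7=0x4 → R4
  rs: (w>>6)&0x7=0x2 → R2
[04] 68 c0 → 0x68c0
  top 4b → 0x6 → minus [RR]
  rd: (w>>9)&0x7=0x4 → R4
  rs: (w>>6)&0x7=0x3 → R3

minus R4, R2; minus R4, R3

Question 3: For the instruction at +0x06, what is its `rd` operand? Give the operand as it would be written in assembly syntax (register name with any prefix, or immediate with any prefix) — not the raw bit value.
off 0x06: read fa c0 as big → 0xfac0
  op=0xfac0>>12=0xf ⇒ lw (RR)
  rd@[11:9]=0x5 ⇒ R5
  rs@[8:6]=0x3 ⇒ R3

R5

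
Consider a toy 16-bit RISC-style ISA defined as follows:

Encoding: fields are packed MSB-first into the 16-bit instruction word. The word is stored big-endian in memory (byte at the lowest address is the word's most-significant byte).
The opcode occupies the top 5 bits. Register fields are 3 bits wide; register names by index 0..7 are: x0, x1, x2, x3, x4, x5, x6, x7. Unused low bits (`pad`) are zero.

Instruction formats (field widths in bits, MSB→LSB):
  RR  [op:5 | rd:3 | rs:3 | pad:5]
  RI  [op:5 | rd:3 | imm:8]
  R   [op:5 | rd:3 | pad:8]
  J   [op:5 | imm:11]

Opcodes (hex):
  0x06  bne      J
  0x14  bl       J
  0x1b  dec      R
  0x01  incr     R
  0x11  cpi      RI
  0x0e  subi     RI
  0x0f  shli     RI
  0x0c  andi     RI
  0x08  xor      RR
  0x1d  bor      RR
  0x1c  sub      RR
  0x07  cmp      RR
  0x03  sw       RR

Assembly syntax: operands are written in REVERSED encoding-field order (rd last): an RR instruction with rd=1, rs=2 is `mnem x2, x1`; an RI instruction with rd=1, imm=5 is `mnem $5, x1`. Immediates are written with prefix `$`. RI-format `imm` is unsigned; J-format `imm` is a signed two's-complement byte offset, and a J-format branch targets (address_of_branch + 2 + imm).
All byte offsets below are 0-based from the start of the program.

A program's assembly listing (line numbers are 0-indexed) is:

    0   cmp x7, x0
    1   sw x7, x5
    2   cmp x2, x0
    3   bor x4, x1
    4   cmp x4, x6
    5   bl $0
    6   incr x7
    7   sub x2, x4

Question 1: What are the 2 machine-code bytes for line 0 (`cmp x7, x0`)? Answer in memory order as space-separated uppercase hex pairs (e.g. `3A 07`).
0. cmp fields op=0x7:5|rd=0:3|rs=7:3|pad=0:5 → word 38e0h → 38 e0

38 E0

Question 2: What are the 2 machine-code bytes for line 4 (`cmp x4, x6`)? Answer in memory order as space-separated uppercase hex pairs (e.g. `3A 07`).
4. cmp fields op=0x7:5|rd=6:3|rs=4:3|pad=0:5 → word 3e80h → 3e 80

3E 80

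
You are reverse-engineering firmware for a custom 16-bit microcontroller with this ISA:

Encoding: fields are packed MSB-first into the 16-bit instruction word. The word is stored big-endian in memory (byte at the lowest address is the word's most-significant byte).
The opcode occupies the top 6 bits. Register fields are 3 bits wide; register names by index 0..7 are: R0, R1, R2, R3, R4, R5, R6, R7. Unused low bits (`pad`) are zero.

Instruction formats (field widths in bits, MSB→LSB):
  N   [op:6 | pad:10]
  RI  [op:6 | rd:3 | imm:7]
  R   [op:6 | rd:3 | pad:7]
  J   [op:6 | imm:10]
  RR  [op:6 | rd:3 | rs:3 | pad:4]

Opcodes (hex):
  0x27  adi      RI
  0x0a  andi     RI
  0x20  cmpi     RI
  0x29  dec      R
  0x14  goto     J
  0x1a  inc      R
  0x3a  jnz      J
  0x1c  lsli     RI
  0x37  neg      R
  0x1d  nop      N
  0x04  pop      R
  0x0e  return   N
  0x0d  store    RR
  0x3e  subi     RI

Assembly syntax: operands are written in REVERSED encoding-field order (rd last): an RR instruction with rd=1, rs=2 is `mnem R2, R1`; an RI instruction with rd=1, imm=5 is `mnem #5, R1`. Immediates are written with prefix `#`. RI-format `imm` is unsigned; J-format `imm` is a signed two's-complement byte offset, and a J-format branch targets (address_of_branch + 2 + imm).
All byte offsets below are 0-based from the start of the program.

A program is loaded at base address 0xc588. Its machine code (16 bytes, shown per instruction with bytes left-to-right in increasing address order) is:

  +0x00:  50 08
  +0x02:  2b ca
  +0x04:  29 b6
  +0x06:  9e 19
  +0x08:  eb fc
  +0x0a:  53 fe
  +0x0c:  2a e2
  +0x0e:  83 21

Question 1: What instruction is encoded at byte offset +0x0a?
+0x0a: 53 fe ⇒ word 0x53fe (big)
  top 6b → 0x14 → goto [J]
  imm: (w>>0)&0x3ff=0x3fe (s10→-2) → #-2

goto #-2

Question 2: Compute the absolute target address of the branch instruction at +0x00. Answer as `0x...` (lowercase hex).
0xc592

@+00  big-endian(50 08) = 0x5008
  opcode bits[15:10]=0x14: goto/J
  imm: (w>>0)&0x3ff=0x8 → #8
  target = base 0xc588 + off 0x00 + 2 + imm 8 = 0xc592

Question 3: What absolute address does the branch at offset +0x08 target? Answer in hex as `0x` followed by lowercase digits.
0xc58e

+0x08: eb fc ⇒ word 0xebfc (big)
  opcode bits[15:10]=0x3a: jnz/J
  [9:0] imm=1020 (s10→-4) = #-4
  target = base 0xc588 + off 0x08 + 2 + imm -4 = 0xc58e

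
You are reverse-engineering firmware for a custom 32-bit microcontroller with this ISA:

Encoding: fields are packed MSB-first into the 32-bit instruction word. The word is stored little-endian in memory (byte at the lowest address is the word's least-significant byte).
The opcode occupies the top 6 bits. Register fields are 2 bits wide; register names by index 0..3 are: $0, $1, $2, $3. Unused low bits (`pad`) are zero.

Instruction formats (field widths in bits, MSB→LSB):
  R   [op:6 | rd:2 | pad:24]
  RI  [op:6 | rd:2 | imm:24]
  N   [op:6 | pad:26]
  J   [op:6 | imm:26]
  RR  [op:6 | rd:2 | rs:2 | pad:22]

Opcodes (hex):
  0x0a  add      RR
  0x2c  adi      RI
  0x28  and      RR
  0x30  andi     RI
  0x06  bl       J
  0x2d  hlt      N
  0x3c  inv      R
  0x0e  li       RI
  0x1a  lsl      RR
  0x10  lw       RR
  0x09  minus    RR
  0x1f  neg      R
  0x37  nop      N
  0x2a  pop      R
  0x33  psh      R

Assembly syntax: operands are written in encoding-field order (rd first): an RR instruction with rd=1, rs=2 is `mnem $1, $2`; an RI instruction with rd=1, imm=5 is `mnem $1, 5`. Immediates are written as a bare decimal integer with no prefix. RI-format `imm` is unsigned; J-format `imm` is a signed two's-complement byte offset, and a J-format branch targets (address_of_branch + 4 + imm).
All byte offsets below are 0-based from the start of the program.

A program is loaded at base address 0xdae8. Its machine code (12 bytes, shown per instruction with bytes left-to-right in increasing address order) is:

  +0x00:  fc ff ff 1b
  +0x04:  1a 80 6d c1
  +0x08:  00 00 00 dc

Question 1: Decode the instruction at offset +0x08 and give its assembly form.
[08] 00 00 00 dc → 0xdc000000
  opcode bits[31:26]=0x37: nop/N

nop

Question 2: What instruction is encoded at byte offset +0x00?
bl -4

+0x00: fc ff ff 1b ⇒ word 0x1bfffffc (little)
  op=0x1bfffffc>>26=0x6 ⇒ bl (J)
  imm@[25:0]=0x3fffffc (s26→-4) ⇒ -4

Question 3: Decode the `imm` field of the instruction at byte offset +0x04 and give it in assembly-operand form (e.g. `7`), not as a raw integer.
7176218

off 0x04: read 1a 80 6d c1 as little → 0xc16d801a
  opcode bits[31:26]=0x30: andi/RI
  rd@[25:24]=0x1 ⇒ $1
  imm@[23:0]=0x6d801a ⇒ 7176218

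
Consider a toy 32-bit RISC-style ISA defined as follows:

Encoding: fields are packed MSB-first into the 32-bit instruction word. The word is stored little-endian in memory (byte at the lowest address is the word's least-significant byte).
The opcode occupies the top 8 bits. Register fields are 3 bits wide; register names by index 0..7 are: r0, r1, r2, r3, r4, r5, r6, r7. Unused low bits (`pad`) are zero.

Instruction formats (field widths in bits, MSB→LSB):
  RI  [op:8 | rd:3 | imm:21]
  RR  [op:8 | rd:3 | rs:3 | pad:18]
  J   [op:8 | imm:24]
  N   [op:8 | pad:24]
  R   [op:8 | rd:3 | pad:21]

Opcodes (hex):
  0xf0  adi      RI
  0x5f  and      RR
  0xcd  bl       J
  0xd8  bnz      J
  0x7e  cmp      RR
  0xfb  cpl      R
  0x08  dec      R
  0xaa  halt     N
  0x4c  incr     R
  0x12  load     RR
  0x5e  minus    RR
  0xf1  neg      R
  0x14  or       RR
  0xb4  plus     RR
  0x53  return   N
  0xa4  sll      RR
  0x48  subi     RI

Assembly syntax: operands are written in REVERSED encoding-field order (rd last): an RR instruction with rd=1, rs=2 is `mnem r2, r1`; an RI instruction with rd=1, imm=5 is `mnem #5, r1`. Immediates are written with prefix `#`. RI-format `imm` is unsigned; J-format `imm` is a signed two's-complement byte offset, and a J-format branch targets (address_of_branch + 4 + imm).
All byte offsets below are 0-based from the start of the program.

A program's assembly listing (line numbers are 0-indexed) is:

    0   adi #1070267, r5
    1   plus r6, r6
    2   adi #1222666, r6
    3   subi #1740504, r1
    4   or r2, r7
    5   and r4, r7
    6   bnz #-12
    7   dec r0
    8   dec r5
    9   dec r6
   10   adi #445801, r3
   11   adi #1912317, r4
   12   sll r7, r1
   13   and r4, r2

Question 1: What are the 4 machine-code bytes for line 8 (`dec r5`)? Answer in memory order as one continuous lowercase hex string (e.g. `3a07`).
line 8 (dec): pack op=0x8:8|rd=5:3|pad=0:21 = 0x08a00000; little→ 00 00 a0 08

0000a008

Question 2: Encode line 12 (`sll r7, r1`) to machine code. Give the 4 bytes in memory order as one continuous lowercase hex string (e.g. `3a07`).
00003ca4

L12: sll op=0xa4:8|rd=1:3|rs=7:3|pad=0:18 ⇒ 0xa43c0000 ⇒ little 00 00 3c a4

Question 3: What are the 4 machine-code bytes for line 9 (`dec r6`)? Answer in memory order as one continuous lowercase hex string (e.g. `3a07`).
0000c008

9. dec fields op=0x8:8|rd=6:3|pad=0:21 → word 08c00000h → 00 00 c0 08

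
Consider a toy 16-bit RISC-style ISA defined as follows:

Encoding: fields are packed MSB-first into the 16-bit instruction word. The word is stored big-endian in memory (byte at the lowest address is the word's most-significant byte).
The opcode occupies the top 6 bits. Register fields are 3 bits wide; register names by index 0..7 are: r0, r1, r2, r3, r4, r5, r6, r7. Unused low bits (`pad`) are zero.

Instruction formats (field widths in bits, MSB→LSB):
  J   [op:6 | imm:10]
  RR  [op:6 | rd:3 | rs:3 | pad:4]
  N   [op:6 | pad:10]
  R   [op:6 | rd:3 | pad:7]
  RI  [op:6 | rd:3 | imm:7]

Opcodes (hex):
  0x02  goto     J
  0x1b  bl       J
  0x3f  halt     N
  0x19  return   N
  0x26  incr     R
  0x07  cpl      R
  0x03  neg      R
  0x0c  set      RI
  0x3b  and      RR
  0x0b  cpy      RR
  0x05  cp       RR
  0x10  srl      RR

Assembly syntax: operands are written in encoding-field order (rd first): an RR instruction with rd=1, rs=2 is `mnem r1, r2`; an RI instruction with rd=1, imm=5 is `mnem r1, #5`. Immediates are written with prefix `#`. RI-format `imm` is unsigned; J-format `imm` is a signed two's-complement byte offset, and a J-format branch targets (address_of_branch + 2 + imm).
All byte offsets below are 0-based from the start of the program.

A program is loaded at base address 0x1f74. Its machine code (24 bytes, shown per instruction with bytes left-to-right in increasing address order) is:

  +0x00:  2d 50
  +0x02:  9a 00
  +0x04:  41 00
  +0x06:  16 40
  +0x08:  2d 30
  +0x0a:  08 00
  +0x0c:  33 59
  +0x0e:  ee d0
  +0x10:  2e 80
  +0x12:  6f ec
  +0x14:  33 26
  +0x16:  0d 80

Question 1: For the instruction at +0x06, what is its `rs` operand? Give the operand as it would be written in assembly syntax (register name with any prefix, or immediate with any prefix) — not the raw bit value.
off 0x06: read 16 40 as big → 0x1640
  opcode bits[15:10]=0x5: cp/RR
  [9:7] rd=4 = r4
  [6:4] rs=4 = r4

r4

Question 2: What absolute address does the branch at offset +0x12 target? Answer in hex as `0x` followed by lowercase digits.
0x1f74

off 0x12: read 6f ec as big → 0x6fec
  top 6b → 0x1b → bl [J]
  imm: (w>>0)&0x3ff=0x3ec (s10→-20) → #-20
  target = base 0x1f74 + off 0x12 + 2 + imm -20 = 0x1f74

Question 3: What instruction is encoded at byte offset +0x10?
@+10  big-endian(2e 80) = 0x2e80
  opcode bits[15:10]=0xb: cpy/RR
  rd: (w>>7)&0x7=0x5 → r5
  rs: (w>>4)&0x7=0x0 → r0

cpy r5, r0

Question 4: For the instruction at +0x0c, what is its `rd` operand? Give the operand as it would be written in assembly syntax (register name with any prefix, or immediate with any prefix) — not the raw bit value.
r6

off 0x0c: read 33 59 as big → 0x3359
  opcode bits[15:10]=0xc: set/RI
  rd: (w>>7)&0x7=0x6 → r6
  imm: (w>>0)&0x7f=0x59 → #89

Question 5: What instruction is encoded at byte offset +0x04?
srl r2, r0

[04] 41 00 → 0x4100
  op=0x4100>>10=0x10 ⇒ srl (RR)
  rd@[9:7]=0x2 ⇒ r2
  rs@[6:4]=0x0 ⇒ r0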